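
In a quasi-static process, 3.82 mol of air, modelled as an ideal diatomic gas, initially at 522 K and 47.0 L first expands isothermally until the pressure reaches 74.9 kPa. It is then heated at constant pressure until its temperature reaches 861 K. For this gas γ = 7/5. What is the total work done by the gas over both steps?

36500 J

P₁ = nRT₁/V₁ = 3.82×8.314×522/47.0 = 353 kPa.
Step 1 — Isothermal: T stays 522 K; PV = const ⇒ V₂ = 221 L, P₂ = 74.9 kPa.
ΔU = 0 (ideal gas, T constant).
W = nRT ln(V₂/V₁) = 3.82×8.314×522×ln(4.71) = 25700 J.
Q = ΔU + W = 25700 J.
State after step 1: P = 74.9 kPa, V = 221 L, T = 522 K.
Step 2 — Isobaric: P stays 74.9 kPa; V/T = const ⇒ T₂ = 861 K, V₂ = 365 L.
W = PΔV = 74.9×(365−221) kPa·L = 10800 J.
ΔU = nCvΔT = 3.82×20.8×(861−522) = 26900 J.
Q = ΔU + W = nCpΔT = 37700 J.
Net over both steps: W = 36500 J, Q = 63400 J, ΔU = 26900 J.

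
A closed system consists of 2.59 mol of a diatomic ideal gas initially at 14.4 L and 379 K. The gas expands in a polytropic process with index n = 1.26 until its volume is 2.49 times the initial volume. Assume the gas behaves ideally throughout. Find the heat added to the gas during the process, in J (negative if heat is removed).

2320 J

P₁ = nRT₁/V₁ = 2.59×8.314×379/14.4 = 567 kPa.
Polytropic n=1.26: T₂ = T₁(V₁/V₂)^(n−1) = 379×(0.402)^0.26 = 299 K; P₂ = P₁(V₁/V₂)^n = 180 kPa.
W = (P₁V₁−P₂V₂)/(n−1) = (567×14.4−180×35.9)/0.26 = 6630 J.
ΔU = nCvΔT = 2.59×20.8×(299−379) = -4310 J.
Q = ΔU + W = 2320 J.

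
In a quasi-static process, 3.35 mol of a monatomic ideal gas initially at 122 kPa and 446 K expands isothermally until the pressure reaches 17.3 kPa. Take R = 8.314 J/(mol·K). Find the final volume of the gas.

V₁ = nRT₁/P₁ = 3.35×8.314×446/122 = 102 L.
Isothermal: T stays 446 K; PV = const ⇒ V₂ = 718 L, P₂ = 17.3 kPa.

718 L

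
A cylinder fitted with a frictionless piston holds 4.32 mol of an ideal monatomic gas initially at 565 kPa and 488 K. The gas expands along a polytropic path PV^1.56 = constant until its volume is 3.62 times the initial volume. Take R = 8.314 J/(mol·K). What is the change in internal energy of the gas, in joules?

V₁ = nRT₁/P₁ = 4.32×8.314×488/565 = 31.0 L.
Polytropic n=1.56: T₂ = T₁(V₁/V₂)^(n−1) = 488×(0.276)^0.56 = 237 K; P₂ = P₁(V₁/V₂)^n = 75.9 kPa.
For an ideal gas ΔU = nCvΔT with Cv = (3/2)R = 12.5 J/(mol·K).
ΔU = 4.32×12.5×(237−488) = -13500 J.

-13500 J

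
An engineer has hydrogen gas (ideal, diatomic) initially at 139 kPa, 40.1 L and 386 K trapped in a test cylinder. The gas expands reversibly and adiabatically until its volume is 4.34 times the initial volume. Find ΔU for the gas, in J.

-6190 J

n = P₁V₁/(RT₁) = 139×40.1/(8.314×386) = 1.74 mol.
Adiabatic: TV^(γ−1) = const ⇒ T₂ = 386×(0.230)^0.400 = 215 K; PV^γ = const ⇒ P₂ = 17.8 kPa.
For an ideal gas ΔU = nCvΔT with Cv = (5/2)R = 20.8 J/(mol·K).
ΔU = 1.74×20.8×(215−386) = -6190 J.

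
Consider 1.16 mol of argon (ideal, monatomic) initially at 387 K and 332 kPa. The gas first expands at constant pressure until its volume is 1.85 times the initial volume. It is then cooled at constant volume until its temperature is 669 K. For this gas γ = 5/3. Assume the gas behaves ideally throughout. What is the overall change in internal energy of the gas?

4080 J

V₁ = nRT₁/P₁ = 1.16×8.314×387/332 = 11.2 L.
Step 1 — Isobaric: P stays 332 kPa; V/T = const ⇒ T₂ = 716 K, V₂ = 20.8 L.
W = PΔV = 332×(20.8−11.2) kPa·L = 3170 J.
ΔU = nCvΔT = 1.16×12.5×(716−387) = 4760 J.
Q = ΔU + W = nCpΔT = 7930 J.
State after step 1: P = 332 kPa, V = 20.8 L, T = 716 K.
Step 2 — Isochoric: V stays 20.8 L; P/T = const ⇒ T₂ = 669 K, P₂ = 310 kPa.
W = 0 (no volume change).
ΔU = nCvΔT = 1.16×12.5×(669−716) = -679 J.
Q = ΔU = -679 J.
Net over both steps: W = 3170 J, Q = 7250 J, ΔU = 4080 J.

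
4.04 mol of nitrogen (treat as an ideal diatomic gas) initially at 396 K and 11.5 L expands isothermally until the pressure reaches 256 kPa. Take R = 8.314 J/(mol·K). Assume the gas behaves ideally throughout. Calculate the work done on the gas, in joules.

P₁ = nRT₁/V₁ = 4.04×8.314×396/11.5 = 1160 kPa.
Isothermal: T stays 396 K; PV = const ⇒ V₂ = 52.0 L, P₂ = 256 kPa.
W = nRT ln(V₂/V₁) = 4.04×8.314×396×ln(4.52) = 20100 J.
Work done on the gas = −W_by = -20100 J.

-20100 J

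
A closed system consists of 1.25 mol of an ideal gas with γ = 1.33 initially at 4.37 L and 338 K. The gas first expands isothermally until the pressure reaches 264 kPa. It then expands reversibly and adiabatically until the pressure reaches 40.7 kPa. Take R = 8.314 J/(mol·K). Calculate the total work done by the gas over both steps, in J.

7860 J

P₁ = nRT₁/V₁ = 1.25×8.314×338/4.37 = 804 kPa.
Step 1 — Isothermal: T stays 338 K; PV = const ⇒ V₂ = 13.3 L, P₂ = 264 kPa.
ΔU = 0 (ideal gas, T constant).
W = nRT ln(V₂/V₁) = 1.25×8.314×338×ln(3.04) = 3910 J.
Q = ΔU + W = 3910 J.
State after step 1: P = 264 kPa, V = 13.3 L, T = 338 K.
Step 2 — Adiabatic: T₂/T₁ = (P₂/P₁)^((γ−1)/γ) ⇒ T₂ = 338×(0.154)^0.248 = 213 K; V₂ = 54.3 L.
ΔU = nCvΔT = 1.25×25.2×(213−338) = -3950 J.
Q = 0 for an adiabatic process, so W = −ΔU = 3950 J.
Net over both steps: W = 7860 J, Q = 3910 J, ΔU = -3950 J.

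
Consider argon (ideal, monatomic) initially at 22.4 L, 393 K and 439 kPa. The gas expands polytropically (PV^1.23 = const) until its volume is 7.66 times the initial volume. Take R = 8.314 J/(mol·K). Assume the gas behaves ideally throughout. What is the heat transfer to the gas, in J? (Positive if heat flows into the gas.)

10500 J

n = P₁V₁/(RT₁) = 439×22.4/(8.314×393) = 3.01 mol.
Polytropic n=1.23: T₂ = T₁(V₁/V₂)^(n−1) = 393×(0.131)^0.23 = 246 K; P₂ = P₁(V₁/V₂)^n = 35.9 kPa.
W = (P₁V₁−P₂V₂)/(n−1) = (439×22.4−35.9×172)/0.23 = 16000 J.
ΔU = nCvΔT = 3.01×12.5×(246−393) = -5520 J.
Q = ΔU + W = 10500 J.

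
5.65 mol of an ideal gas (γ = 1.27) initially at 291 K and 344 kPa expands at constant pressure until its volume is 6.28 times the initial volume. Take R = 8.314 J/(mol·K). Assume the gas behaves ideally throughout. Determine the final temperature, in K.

1830 K

V₁ = nRT₁/P₁ = 5.65×8.314×291/344 = 39.7 L.
Isobaric: P stays 344 kPa; V/T = const ⇒ T₂ = 1830 K, V₂ = 250 L.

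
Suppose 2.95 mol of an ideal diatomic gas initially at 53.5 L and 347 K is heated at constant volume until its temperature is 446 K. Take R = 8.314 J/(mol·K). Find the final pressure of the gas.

204 kPa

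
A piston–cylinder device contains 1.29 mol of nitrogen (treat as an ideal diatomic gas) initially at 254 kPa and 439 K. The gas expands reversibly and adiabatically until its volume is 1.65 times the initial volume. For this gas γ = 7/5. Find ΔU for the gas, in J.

-2140 J

V₁ = nRT₁/P₁ = 1.29×8.314×439/254 = 18.5 L.
Adiabatic: TV^(γ−1) = const ⇒ T₂ = 439×(0.606)^0.400 = 359 K; PV^γ = const ⇒ P₂ = 126 kPa.
For an ideal gas ΔU = nCvΔT with Cv = (5/2)R = 20.8 J/(mol·K).
ΔU = 1.29×20.8×(359−439) = -2140 J.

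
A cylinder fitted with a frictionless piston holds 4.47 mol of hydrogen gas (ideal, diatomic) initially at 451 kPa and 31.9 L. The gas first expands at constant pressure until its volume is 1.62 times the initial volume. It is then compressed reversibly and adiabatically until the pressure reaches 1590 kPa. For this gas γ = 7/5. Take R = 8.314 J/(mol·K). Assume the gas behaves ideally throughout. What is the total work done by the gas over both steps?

-16300 J

T₁ = P₁V₁/(nR) = 451×31.9/(4.47×8.314) = 387 K.
Step 1 — Isobaric: P stays 451 kPa; V/T = const ⇒ T₂ = 627 K, V₂ = 51.7 L.
W = PΔV = 451×(51.7−31.9) kPa·L = 8920 J.
ΔU = nCvΔT = 4.47×20.8×(627−387) = 22300 J.
Q = ΔU + W = nCpΔT = 31200 J.
State after step 1: P = 451 kPa, V = 51.7 L, T = 627 K.
Step 2 — Adiabatic: T₂/T₁ = (P₂/P₁)^((γ−1)/γ) ⇒ T₂ = 627×(3.53)^0.286 = 899 K; V₂ = 21.0 L.
ΔU = nCvΔT = 4.47×20.8×(899−627) = 25200 J.
Q = 0 for an adiabatic process, so W = −ΔU = -25200 J.
Net over both steps: W = -16300 J, Q = 31200 J, ΔU = 47500 J.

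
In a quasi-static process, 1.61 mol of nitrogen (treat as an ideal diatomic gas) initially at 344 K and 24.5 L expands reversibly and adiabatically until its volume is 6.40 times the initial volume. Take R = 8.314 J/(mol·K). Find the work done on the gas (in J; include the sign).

P₁ = nRT₁/V₁ = 1.61×8.314×344/24.5 = 188 kPa.
Adiabatic: TV^(γ−1) = const ⇒ T₂ = 344×(0.156)^0.400 = 164 K; PV^γ = const ⇒ P₂ = 14.0 kPa.
ΔU = nCvΔT = 1.61×20.8×(164−344) = -6030 J.
Q = 0 for an adiabatic process, so W = −ΔU = 6030 J.
Work done on the gas = −W_by = -6030 J.

-6030 J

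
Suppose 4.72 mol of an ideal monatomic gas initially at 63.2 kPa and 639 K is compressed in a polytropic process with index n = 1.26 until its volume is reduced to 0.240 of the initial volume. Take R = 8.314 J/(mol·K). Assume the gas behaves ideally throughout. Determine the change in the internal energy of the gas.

V₁ = nRT₁/P₁ = 4.72×8.314×639/63.2 = 397 L.
Polytropic n=1.26: T₂ = T₁(V₁/V₂)^(n−1) = 639×(4.17)^0.26 = 926 K; P₂ = P₁(V₁/V₂)^n = 382 kPa.
For an ideal gas ΔU = nCvΔT with Cv = (3/2)R = 12.5 J/(mol·K).
ΔU = 4.72×12.5×(926−639) = 16900 J.

16900 J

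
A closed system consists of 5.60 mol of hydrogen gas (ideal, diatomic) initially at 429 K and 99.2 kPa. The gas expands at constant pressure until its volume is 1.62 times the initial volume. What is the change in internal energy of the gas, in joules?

V₁ = nRT₁/P₁ = 5.60×8.314×429/99.2 = 201 L.
Isobaric: P stays 99.2 kPa; V/T = const ⇒ T₂ = 695 K, V₂ = 326 L.
For an ideal gas ΔU = nCvΔT with Cv = (5/2)R = 20.8 J/(mol·K).
ΔU = 5.60×20.8×(695−429) = 31000 J.

31000 J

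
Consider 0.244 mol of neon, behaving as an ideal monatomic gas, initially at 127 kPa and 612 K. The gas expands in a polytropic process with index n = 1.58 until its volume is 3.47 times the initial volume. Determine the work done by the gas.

1100 J

V₁ = nRT₁/P₁ = 0.244×8.314×612/127 = 9.78 L.
Polytropic n=1.58: T₂ = T₁(V₁/V₂)^(n−1) = 612×(0.288)^0.58 = 297 K; P₂ = P₁(V₁/V₂)^n = 17.8 kPa.
W = (P₁V₁−P₂V₂)/(n−1) = (127×9.78−17.8×33.9)/0.58 = 1100 J.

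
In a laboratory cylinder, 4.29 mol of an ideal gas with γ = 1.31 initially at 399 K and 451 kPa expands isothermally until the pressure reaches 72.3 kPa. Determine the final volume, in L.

197 L

V₁ = nRT₁/P₁ = 4.29×8.314×399/451 = 31.6 L.
Isothermal: T stays 399 K; PV = const ⇒ V₂ = 197 L, P₂ = 72.3 kPa.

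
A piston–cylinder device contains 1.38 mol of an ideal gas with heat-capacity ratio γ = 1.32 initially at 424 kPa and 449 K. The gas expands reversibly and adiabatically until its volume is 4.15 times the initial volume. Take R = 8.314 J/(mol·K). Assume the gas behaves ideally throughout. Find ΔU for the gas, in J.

-5890 J

V₁ = nRT₁/P₁ = 1.38×8.314×449/424 = 12.1 L.
Adiabatic: TV^(γ−1) = const ⇒ T₂ = 449×(0.241)^0.320 = 285 K; PV^γ = const ⇒ P₂ = 64.8 kPa.
For an ideal gas ΔU = nCvΔT with Cv = R/(γ−1) = 26.0 J/(mol·K).
ΔU = 1.38×26.0×(285−449) = -5890 J.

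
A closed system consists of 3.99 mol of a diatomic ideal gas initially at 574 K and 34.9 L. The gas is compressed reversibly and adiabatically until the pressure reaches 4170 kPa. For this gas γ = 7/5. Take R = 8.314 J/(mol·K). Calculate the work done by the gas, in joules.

P₁ = nRT₁/V₁ = 3.99×8.314×574/34.9 = 546 kPa.
Adiabatic: T₂/T₁ = (P₂/P₁)^((γ−1)/γ) ⇒ T₂ = 574×(7.64)^0.286 = 1030 K; V₂ = 8.16 L.
ΔU = nCvΔT = 3.99×20.8×(1030−574) = 37500 J.
Q = 0 for an adiabatic process, so W = −ΔU = -37500 J.

-37500 J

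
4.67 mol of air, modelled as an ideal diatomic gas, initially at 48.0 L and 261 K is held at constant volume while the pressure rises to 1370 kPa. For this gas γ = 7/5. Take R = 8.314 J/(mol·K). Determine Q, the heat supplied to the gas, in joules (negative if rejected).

P₁ = nRT₁/V₁ = 4.67×8.314×261/48.0 = 211 kPa.
Isochoric: V stays 48.0 L; P/T = const ⇒ T₂ = 1690 K, P₂ = 1370 kPa.
W = 0 (no volume change).
ΔU = nCvΔT = 4.67×20.8×(1690−261) = 139000 J.
Q = ΔU = 139000 J.

139000 J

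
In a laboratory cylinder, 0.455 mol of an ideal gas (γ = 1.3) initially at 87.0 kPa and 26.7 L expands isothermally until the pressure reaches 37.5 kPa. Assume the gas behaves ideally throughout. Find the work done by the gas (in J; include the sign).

T₁ = P₁V₁/(nR) = 87.0×26.7/(0.455×8.314) = 614 K.
Isothermal: T stays 614 K; PV = const ⇒ V₂ = 61.9 L, P₂ = 37.5 kPa.
W = nRT ln(V₂/V₁) = 0.455×8.314×614×ln(2.32) = 1950 J.

1950 J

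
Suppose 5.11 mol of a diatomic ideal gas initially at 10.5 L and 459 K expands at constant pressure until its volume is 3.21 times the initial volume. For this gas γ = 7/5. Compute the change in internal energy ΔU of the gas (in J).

108000 J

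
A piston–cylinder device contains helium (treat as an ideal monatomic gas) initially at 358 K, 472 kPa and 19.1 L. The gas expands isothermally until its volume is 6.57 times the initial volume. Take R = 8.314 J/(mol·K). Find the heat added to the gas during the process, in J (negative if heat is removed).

17000 J

n = P₁V₁/(RT₁) = 472×19.1/(8.314×358) = 3.03 mol.
Isothermal: T stays 358 K; PV = const ⇒ V₂ = 125 L, P₂ = 71.8 kPa.
ΔU = 0 (ideal gas, T constant).
W = nRT ln(V₂/V₁) = 3.03×8.314×358×ln(6.57) = 17000 J.
Q = ΔU + W = 17000 J.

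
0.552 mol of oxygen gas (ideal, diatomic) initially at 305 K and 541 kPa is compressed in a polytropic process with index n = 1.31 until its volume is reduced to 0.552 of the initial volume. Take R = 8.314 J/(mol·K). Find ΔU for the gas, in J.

708 J

V₁ = nRT₁/P₁ = 0.552×8.314×305/541 = 2.59 L.
Polytropic n=1.31: T₂ = T₁(V₁/V₂)^(n−1) = 305×(1.81)^0.31 = 367 K; P₂ = P₁(V₁/V₂)^n = 1180 kPa.
For an ideal gas ΔU = nCvΔT with Cv = (5/2)R = 20.8 J/(mol·K).
ΔU = 0.552×20.8×(367−305) = 708 J.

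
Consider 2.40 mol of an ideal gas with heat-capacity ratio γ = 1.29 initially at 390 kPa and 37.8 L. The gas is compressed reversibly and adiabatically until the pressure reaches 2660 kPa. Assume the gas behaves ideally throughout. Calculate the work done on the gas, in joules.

27400 J

T₁ = P₁V₁/(nR) = 390×37.8/(2.40×8.314) = 739 K.
Adiabatic: T₂/T₁ = (P₂/P₁)^((γ−1)/γ) ⇒ T₂ = 739×(6.82)^0.225 = 1140 K; V₂ = 8.53 L.
ΔU = nCvΔT = 2.40×28.7×(1140−739) = 27400 J.
Q = 0 for an adiabatic process, so W = −ΔU = -27400 J.
Work done on the gas = −W_by = 27400 J.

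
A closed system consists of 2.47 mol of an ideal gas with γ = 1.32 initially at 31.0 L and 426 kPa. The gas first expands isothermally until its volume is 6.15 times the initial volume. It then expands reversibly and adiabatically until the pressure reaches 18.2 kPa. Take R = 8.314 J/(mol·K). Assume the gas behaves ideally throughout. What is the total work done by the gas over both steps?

35400 J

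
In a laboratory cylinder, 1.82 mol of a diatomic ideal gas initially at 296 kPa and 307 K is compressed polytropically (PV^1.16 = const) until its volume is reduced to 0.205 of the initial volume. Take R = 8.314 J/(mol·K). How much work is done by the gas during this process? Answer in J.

V₁ = nRT₁/P₁ = 1.82×8.314×307/296 = 15.7 L.
Polytropic n=1.16: T₂ = T₁(V₁/V₂)^(n−1) = 307×(4.88)^0.16 = 396 K; P₂ = P₁(V₁/V₂)^n = 1860 kPa.
W = (P₁V₁−P₂V₂)/(n−1) = (296×15.7−1860×3.22)/0.16 = -8380 J.

-8380 J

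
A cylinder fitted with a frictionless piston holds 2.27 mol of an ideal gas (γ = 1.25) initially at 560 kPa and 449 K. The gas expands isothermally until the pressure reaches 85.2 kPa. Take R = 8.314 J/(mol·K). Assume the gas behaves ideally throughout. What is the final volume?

99.5 L

V₁ = nRT₁/P₁ = 2.27×8.314×449/560 = 15.1 L.
Isothermal: T stays 449 K; PV = const ⇒ V₂ = 99.5 L, P₂ = 85.2 kPa.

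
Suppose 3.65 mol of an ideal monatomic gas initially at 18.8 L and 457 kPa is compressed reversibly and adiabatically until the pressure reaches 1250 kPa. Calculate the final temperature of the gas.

423 K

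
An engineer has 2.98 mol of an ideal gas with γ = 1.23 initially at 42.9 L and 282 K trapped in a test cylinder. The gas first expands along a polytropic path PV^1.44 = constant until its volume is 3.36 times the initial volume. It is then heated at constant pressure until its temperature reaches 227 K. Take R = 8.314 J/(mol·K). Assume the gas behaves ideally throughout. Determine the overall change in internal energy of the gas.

P₁ = nRT₁/V₁ = 2.98×8.314×282/42.9 = 163 kPa.
Step 1 — Polytropic n=1.44: T₂ = T₁(V₁/V₂)^(n−1) = 282×(0.298)^0.44 = 165 K; P₂ = P₁(V₁/V₂)^n = 28.4 kPa.
W = (P₁V₁−P₂V₂)/(n−1) = (163×42.9−28.4×144)/0.44 = 6560 J.
ΔU = nCvΔT = 2.98×36.1×(165−282) = -12600 J.
Q = ΔU + W = -5990 J.
State after step 1: P = 28.4 kPa, V = 144 L, T = 165 K.
Step 2 — Isobaric: P stays 28.4 kPa; V/T = const ⇒ T₂ = 227 K, V₂ = 198 L.
W = PΔV = 28.4×(198−144) kPa·L = 1530 J.
ΔU = nCvΔT = 2.98×36.1×(227−165) = 6630 J.
Q = ΔU + W = nCpΔT = 8160 J.
Net over both steps: W = 8090 J, Q = 2160 J, ΔU = -5920 J.

-5920 J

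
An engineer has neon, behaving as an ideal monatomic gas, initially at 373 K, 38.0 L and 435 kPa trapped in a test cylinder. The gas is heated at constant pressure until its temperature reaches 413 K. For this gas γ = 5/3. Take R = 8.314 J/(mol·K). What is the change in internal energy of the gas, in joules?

2660 J

n = P₁V₁/(RT₁) = 435×38.0/(8.314×373) = 5.33 mol.
Isobaric: P stays 435 kPa; V/T = const ⇒ T₂ = 413 K, V₂ = 42.1 L.
For an ideal gas ΔU = nCvΔT with Cv = (3/2)R = 12.5 J/(mol·K).
ΔU = 5.33×12.5×(413−373) = 2660 J.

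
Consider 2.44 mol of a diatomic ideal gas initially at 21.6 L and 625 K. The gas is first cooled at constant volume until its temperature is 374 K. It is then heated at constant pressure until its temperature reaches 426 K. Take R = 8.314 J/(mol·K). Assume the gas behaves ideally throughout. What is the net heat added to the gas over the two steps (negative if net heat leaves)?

-9040 J

P₁ = nRT₁/V₁ = 2.44×8.314×625/21.6 = 587 kPa.
Step 1 — Isochoric: V stays 21.6 L; P/T = const ⇒ T₂ = 374 K, P₂ = 351 kPa.
W = 0 (no volume change).
ΔU = nCvΔT = 2.44×20.8×(374−625) = -12700 J.
Q = ΔU = -12700 J.
State after step 1: P = 351 kPa, V = 21.6 L, T = 374 K.
Step 2 — Isobaric: P stays 351 kPa; V/T = const ⇒ T₂ = 426 K, V₂ = 24.6 L.
W = PΔV = 351×(24.6−21.6) kPa·L = 1050 J.
ΔU = nCvΔT = 2.44×20.8×(426−374) = 2640 J.
Q = ΔU + W = nCpΔT = 3690 J.
Net over both steps: W = 1050 J, Q = -9040 J, ΔU = -10100 J.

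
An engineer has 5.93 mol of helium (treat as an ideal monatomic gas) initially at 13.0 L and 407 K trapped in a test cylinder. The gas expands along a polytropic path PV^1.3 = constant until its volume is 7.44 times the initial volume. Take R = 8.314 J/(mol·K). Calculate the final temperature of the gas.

223 K

P₁ = nRT₁/V₁ = 5.93×8.314×407/13.0 = 1540 kPa.
Polytropic n=1.3: T₂ = T₁(V₁/V₂)^(n−1) = 407×(0.134)^0.30 = 223 K; P₂ = P₁(V₁/V₂)^n = 114 kPa.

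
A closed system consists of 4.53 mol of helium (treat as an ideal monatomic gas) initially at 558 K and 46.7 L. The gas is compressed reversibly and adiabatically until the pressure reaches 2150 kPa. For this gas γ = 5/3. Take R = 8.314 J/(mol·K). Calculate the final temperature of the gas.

P₁ = nRT₁/V₁ = 4.53×8.314×558/46.7 = 450 kPa.
Adiabatic: T₂/T₁ = (P₂/P₁)^((γ−1)/γ) ⇒ T₂ = 558×(4.78)^0.400 = 1040 K; V₂ = 18.3 L.

1040 K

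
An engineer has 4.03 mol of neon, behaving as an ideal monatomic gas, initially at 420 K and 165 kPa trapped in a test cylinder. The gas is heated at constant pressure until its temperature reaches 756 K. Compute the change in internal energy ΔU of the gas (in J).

16900 J

V₁ = nRT₁/P₁ = 4.03×8.314×420/165 = 85.3 L.
Isobaric: P stays 165 kPa; V/T = const ⇒ T₂ = 756 K, V₂ = 154 L.
For an ideal gas ΔU = nCvΔT with Cv = (3/2)R = 12.5 J/(mol·K).
ΔU = 4.03×12.5×(756−420) = 16900 J.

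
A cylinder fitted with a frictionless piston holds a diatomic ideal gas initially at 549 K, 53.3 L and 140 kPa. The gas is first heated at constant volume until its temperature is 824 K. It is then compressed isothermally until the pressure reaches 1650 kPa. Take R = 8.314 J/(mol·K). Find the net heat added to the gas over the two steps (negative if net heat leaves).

-13700 J

n = P₁V₁/(RT₁) = 140×53.3/(8.314×549) = 1.63 mol.
Step 1 — Isochoric: V stays 53.3 L; P/T = const ⇒ T₂ = 824 K, P₂ = 210 kPa.
W = 0 (no volume change).
ΔU = nCvΔT = 1.63×20.8×(824−549) = 9340 J.
Q = ΔU = 9340 J.
State after step 1: P = 210 kPa, V = 53.3 L, T = 824 K.
Step 2 — Isothermal: T stays 824 K; PV = const ⇒ V₂ = 6.79 L, P₂ = 1650 kPa.
ΔU = 0 (ideal gas, T constant).
W = nRT ln(V₂/V₁) = 1.63×8.314×824×ln(0.127) = -23100 J.
Q = ΔU + W = -23100 J.
Net over both steps: W = -23100 J, Q = -13700 J, ΔU = 9340 J.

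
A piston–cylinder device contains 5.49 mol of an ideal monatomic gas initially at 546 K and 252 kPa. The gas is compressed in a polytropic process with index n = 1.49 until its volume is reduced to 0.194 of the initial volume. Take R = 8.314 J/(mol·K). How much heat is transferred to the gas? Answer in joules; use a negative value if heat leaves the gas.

-16600 J

V₁ = nRT₁/P₁ = 5.49×8.314×546/252 = 98.9 L.
Polytropic n=1.49: T₂ = T₁(V₁/V₂)^(n−1) = 546×(5.15)^0.49 = 1220 K; P₂ = P₁(V₁/V₂)^n = 2900 kPa.
W = (P₁V₁−P₂V₂)/(n−1) = (252×98.9−2900×19.2)/0.49 = -62700 J.
ΔU = nCvΔT = 5.49×12.5×(1220−546) = 46100 J.
Q = ΔU + W = -16600 J.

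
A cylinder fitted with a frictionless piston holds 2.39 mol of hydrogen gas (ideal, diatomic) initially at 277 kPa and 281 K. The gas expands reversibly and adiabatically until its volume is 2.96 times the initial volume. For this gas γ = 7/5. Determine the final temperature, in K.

V₁ = nRT₁/P₁ = 2.39×8.314×281/277 = 20.2 L.
Adiabatic: TV^(γ−1) = const ⇒ T₂ = 281×(0.338)^0.400 = 182 K; PV^γ = const ⇒ P₂ = 60.6 kPa.

182 K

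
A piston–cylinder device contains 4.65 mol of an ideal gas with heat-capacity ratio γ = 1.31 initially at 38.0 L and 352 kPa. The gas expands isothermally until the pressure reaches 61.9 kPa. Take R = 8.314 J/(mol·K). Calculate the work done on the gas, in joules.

-23200 J

T₁ = P₁V₁/(nR) = 352×38.0/(4.65×8.314) = 346 K.
Isothermal: T stays 346 K; PV = const ⇒ V₂ = 216 L, P₂ = 61.9 kPa.
W = nRT ln(V₂/V₁) = 4.65×8.314×346×ln(5.69) = 23200 J.
Work done on the gas = −W_by = -23200 J.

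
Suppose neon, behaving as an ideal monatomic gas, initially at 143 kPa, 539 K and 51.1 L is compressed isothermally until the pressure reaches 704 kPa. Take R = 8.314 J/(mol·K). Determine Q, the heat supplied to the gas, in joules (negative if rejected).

n = P₁V₁/(RT₁) = 143×51.1/(8.314×539) = 1.63 mol.
Isothermal: T stays 539 K; PV = const ⇒ V₂ = 10.4 L, P₂ = 704 kPa.
ΔU = 0 (ideal gas, T constant).
W = nRT ln(V₂/V₁) = 1.63×8.314×539×ln(0.203) = -11600 J.
Q = ΔU + W = -11600 J.

-11600 J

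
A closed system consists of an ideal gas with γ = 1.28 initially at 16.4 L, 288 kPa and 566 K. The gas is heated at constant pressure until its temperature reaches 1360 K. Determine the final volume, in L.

39.4 L

Isobaric: P stays 288 kPa; V/T = const ⇒ T₂ = 1360 K, V₂ = 39.4 L.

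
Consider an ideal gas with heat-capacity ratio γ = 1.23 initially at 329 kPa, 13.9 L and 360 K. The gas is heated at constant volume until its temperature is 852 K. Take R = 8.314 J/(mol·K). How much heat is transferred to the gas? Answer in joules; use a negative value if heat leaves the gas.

27200 J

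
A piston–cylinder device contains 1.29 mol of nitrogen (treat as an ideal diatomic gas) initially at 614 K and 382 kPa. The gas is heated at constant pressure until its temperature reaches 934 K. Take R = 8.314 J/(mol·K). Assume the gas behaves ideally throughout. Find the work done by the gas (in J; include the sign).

V₁ = nRT₁/P₁ = 1.29×8.314×614/382 = 17.2 L.
Isobaric: P stays 382 kPa; V/T = const ⇒ T₂ = 934 K, V₂ = 26.2 L.
W = PΔV = 382×(26.2−17.2) kPa·L = 3430 J.

3430 J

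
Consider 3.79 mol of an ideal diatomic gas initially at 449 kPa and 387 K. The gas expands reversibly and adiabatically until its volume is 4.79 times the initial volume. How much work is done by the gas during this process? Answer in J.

14200 J

V₁ = nRT₁/P₁ = 3.79×8.314×387/449 = 27.2 L.
Adiabatic: TV^(γ−1) = const ⇒ T₂ = 387×(0.209)^0.400 = 207 K; PV^γ = const ⇒ P₂ = 50.1 kPa.
ΔU = nCvΔT = 3.79×20.8×(207−387) = -14200 J.
Q = 0 for an adiabatic process, so W = −ΔU = 14200 J.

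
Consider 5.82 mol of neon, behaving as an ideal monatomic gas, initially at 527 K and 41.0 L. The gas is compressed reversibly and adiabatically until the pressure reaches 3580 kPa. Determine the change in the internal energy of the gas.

P₁ = nRT₁/V₁ = 5.82×8.314×527/41.0 = 622 kPa.
Adiabatic: T₂/T₁ = (P₂/P₁)^((γ−1)/γ) ⇒ T₂ = 527×(5.76)^0.400 = 1060 K; V₂ = 14.3 L.
For an ideal gas ΔU = nCvΔT with Cv = (3/2)R = 12.5 J/(mol·K).
ΔU = 5.82×12.5×(1060−527) = 38800 J.

38800 J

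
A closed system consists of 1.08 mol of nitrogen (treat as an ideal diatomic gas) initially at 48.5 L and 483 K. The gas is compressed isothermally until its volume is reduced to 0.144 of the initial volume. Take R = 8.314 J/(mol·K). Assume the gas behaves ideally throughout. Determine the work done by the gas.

P₁ = nRT₁/V₁ = 1.08×8.314×483/48.5 = 89.4 kPa.
Isothermal: T stays 483 K; PV = const ⇒ V₂ = 6.98 L, P₂ = 621 kPa.
W = nRT ln(V₂/V₁) = 1.08×8.314×483×ln(0.144) = -8400 J.

-8400 J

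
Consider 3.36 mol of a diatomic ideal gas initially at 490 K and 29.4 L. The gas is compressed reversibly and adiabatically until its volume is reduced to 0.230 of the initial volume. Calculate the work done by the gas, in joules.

P₁ = nRT₁/V₁ = 3.36×8.314×490/29.4 = 466 kPa.
Adiabatic: TV^(γ−1) = const ⇒ T₂ = 490×(4.35)^0.400 = 882 K; PV^γ = const ⇒ P₂ = 3640 kPa.
ΔU = nCvΔT = 3.36×20.8×(882−490) = 27400 J.
Q = 0 for an adiabatic process, so W = −ΔU = -27400 J.

-27400 J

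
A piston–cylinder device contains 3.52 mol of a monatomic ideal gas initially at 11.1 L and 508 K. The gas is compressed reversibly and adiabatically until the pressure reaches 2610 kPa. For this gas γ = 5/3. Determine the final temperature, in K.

663 K

P₁ = nRT₁/V₁ = 3.52×8.314×508/11.1 = 1340 kPa.
Adiabatic: T₂/T₁ = (P₂/P₁)^((γ−1)/γ) ⇒ T₂ = 508×(1.95)^0.400 = 663 K; V₂ = 7.44 L.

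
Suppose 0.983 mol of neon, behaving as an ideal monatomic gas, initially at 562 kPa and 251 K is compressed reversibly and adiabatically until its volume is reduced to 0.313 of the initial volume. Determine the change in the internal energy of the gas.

V₁ = nRT₁/P₁ = 0.983×8.314×251/562 = 3.65 L.
Adiabatic: TV^(γ−1) = const ⇒ T₂ = 251×(3.19)^0.667 = 544 K; PV^γ = const ⇒ P₂ = 3890 kPa.
For an ideal gas ΔU = nCvΔT with Cv = (3/2)R = 12.5 J/(mol·K).
ΔU = 0.983×12.5×(544−251) = 3600 J.

3600 J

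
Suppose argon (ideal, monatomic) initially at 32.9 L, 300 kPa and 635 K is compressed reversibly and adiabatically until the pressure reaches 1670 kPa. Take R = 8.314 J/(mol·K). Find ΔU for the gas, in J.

n = P₁V₁/(RT₁) = 300×32.9/(8.314×635) = 1.87 mol.
Adiabatic: T₂/T₁ = (P₂/P₁)^((γ−1)/γ) ⇒ T₂ = 635×(5.57)^0.400 = 1260 K; V₂ = 11.7 L.
For an ideal gas ΔU = nCvΔT with Cv = (3/2)R = 12.5 J/(mol·K).
ΔU = 1.87×12.5×(1260−635) = 14600 J.

14600 J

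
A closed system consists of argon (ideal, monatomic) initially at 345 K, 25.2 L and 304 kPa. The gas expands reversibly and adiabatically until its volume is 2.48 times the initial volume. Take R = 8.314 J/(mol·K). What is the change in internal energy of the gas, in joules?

n = P₁V₁/(RT₁) = 304×25.2/(8.314×345) = 2.67 mol.
Adiabatic: TV^(γ−1) = const ⇒ T₂ = 345×(0.403)^0.667 = 188 K; PV^γ = const ⇒ P₂ = 66.9 kPa.
For an ideal gas ΔU = nCvΔT with Cv = (3/2)R = 12.5 J/(mol·K).
ΔU = 2.67×12.5×(188−345) = -5220 J.

-5220 J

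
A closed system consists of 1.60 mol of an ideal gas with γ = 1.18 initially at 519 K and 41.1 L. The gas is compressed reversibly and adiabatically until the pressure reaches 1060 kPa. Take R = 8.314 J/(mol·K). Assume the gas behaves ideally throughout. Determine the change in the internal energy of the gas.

P₁ = nRT₁/V₁ = 1.60×8.314×519/41.1 = 168 kPa.
Adiabatic: T₂/T₁ = (P₂/P₁)^((γ−1)/γ) ⇒ T₂ = 519×(6.31)^0.153 = 687 K; V₂ = 8.63 L.
For an ideal gas ΔU = nCvΔT with Cv = R/(γ−1) = 46.2 J/(mol·K).
ΔU = 1.60×46.2×(687−519) = 12400 J.

12400 J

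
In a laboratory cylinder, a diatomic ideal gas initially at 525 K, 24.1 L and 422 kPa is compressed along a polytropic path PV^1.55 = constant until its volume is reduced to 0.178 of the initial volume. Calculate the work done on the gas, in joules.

n = P₁V₁/(RT₁) = 422×24.1/(8.314×525) = 2.33 mol.
Polytropic n=1.55: T₂ = T₁(V₁/V₂)^(n−1) = 525×(5.62)^0.55 = 1360 K; P₂ = P₁(V₁/V₂)^n = 6130 kPa.
W = (P₁V₁−P₂V₂)/(n−1) = (422×24.1−6130×4.29)/0.55 = -29300 J.
Work done on the gas = −W_by = 29300 J.

29300 J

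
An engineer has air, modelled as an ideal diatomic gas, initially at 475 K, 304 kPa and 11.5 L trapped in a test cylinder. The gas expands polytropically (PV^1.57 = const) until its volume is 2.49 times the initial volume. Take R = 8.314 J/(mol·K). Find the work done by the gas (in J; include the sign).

n = P₁V₁/(RT₁) = 304×11.5/(8.314×475) = 0.885 mol.
Polytropic n=1.57: T₂ = T₁(V₁/V₂)^(n−1) = 475×(0.402)^0.57 = 282 K; P₂ = P₁(V₁/V₂)^n = 72.6 kPa.
W = (P₁V₁−P₂V₂)/(n−1) = (304×11.5−72.6×28.6)/0.57 = 2490 J.

2490 J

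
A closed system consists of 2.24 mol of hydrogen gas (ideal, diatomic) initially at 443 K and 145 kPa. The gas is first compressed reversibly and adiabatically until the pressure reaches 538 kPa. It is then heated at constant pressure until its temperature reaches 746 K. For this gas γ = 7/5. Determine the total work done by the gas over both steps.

V₁ = nRT₁/P₁ = 2.24×8.314×443/145 = 56.9 L.
Step 1 — Adiabatic: T₂/T₁ = (P₂/P₁)^((γ−1)/γ) ⇒ T₂ = 443×(3.71)^0.286 = 644 K; V₂ = 22.3 L.
ΔU = nCvΔT = 2.24×20.8×(644−443) = 9370 J.
Q = 0 for an adiabatic process, so W = −ΔU = -9370 J.
State after step 1: P = 538 kPa, V = 22.3 L, T = 644 K.
Step 2 — Isobaric: P stays 538 kPa; V/T = const ⇒ T₂ = 746 K, V₂ = 25.8 L.
W = PΔV = 538×(25.8−22.3) kPa·L = 1890 J.
ΔU = nCvΔT = 2.24×20.8×(746−644) = 4730 J.
Q = ΔU + W = nCpΔT = 6630 J.
Net over both steps: W = -7480 J, Q = 6630 J, ΔU = 14100 J.

-7480 J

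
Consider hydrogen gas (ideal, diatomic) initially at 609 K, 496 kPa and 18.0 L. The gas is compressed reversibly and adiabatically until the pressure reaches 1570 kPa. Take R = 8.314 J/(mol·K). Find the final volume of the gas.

7.90 L

Adiabatic: T₂/T₁ = (P₂/P₁)^((γ−1)/γ) ⇒ T₂ = 609×(3.17)^0.286 = 846 K; V₂ = 7.90 L.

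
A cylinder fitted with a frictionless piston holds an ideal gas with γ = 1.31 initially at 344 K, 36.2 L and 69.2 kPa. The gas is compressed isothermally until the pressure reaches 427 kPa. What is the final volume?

Isothermal: T stays 344 K; PV = const ⇒ V₂ = 5.87 L, P₂ = 427 kPa.

5.87 L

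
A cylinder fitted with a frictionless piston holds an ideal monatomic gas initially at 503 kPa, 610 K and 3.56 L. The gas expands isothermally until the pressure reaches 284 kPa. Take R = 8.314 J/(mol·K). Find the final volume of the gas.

Isothermal: T stays 610 K; PV = const ⇒ V₂ = 6.31 L, P₂ = 284 kPa.

6.31 L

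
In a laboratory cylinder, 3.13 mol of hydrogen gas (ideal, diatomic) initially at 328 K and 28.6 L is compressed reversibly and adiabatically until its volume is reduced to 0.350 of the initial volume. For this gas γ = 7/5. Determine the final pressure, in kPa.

P₁ = nRT₁/V₁ = 3.13×8.314×328/28.6 = 298 kPa.
Adiabatic: TV^(γ−1) = const ⇒ T₂ = 328×(2.86)^0.400 = 499 K; PV^γ = const ⇒ P₂ = 1300 kPa.

1300 kPa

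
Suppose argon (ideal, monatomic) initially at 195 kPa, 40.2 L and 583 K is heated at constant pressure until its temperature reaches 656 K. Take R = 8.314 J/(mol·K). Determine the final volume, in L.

Isobaric: P stays 195 kPa; V/T = const ⇒ T₂ = 656 K, V₂ = 45.2 L.

45.2 L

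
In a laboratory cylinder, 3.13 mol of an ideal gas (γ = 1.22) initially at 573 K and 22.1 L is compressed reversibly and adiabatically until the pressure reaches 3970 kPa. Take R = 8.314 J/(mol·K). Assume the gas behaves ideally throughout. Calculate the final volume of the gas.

P₁ = nRT₁/V₁ = 3.13×8.314×573/22.1 = 675 kPa.
Adiabatic: T₂/T₁ = (P₂/P₁)^((γ−1)/γ) ⇒ T₂ = 573×(5.88)^0.180 = 789 K; V₂ = 5.17 L.

5.17 L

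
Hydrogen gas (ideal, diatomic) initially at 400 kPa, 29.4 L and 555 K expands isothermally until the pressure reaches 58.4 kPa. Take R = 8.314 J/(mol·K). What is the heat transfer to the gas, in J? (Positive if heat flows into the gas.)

22600 J

n = P₁V₁/(RT₁) = 400×29.4/(8.314×555) = 2.55 mol.
Isothermal: T stays 555 K; PV = const ⇒ V₂ = 201 L, P₂ = 58.4 kPa.
ΔU = 0 (ideal gas, T constant).
W = nRT ln(V₂/V₁) = 2.55×8.314×555×ln(6.85) = 22600 J.
Q = ΔU + W = 22600 J.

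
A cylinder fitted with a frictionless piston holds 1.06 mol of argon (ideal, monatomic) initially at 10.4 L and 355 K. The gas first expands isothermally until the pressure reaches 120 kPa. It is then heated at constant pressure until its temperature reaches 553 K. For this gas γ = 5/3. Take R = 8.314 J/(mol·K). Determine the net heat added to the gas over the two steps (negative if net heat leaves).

7240 J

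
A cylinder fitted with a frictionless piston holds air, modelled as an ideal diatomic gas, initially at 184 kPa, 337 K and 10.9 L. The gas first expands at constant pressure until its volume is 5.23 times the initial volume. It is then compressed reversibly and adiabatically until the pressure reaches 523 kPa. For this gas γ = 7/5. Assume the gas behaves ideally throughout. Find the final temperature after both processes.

2380 K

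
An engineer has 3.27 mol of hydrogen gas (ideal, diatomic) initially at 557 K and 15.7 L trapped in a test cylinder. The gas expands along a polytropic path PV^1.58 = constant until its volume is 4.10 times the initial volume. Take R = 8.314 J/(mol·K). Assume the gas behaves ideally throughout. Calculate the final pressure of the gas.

104 kPa

P₁ = nRT₁/V₁ = 3.27×8.314×557/15.7 = 965 kPa.
Polytropic n=1.58: T₂ = T₁(V₁/V₂)^(n−1) = 557×(0.244)^0.58 = 246 K; P₂ = P₁(V₁/V₂)^n = 104 kPa.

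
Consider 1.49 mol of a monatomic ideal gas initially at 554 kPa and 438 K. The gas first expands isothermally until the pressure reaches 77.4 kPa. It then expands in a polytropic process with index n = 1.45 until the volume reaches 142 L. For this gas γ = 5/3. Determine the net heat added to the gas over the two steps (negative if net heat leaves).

11700 J

V₁ = nRT₁/P₁ = 1.49×8.314×438/554 = 9.79 L.
Step 1 — Isothermal: T stays 438 K; PV = const ⇒ V₂ = 70.1 L, P₂ = 77.4 kPa.
ΔU = 0 (ideal gas, T constant).
W = nRT ln(V₂/V₁) = 1.49×8.314×438×ln(7.16) = 10700 J.
Q = ΔU + W = 10700 J.
State after step 1: P = 77.4 kPa, V = 70.1 L, T = 438 K.
Step 2 — Polytropic n=1.45: T₂ = T₁(V₁/V₂)^(n−1) = 438×(0.494)^0.45 = 319 K; P₂ = P₁(V₁/V₂)^n = 27.8 kPa.
W = (P₁V₁−P₂V₂)/(n−1) = (77.4×70.1−27.8×142)/0.45 = 3280 J.
ΔU = nCvΔT = 1.49×12.5×(319−438) = -2210 J.
Q = ΔU + W = 1070 J.
Net over both steps: W = 14000 J, Q = 11700 J, ΔU = -2210 J.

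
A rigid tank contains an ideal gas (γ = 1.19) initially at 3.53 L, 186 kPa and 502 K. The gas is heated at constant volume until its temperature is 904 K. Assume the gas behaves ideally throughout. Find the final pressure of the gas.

Isochoric: V stays 3.53 L; P/T = const ⇒ T₂ = 904 K, P₂ = 335 kPa.

335 kPa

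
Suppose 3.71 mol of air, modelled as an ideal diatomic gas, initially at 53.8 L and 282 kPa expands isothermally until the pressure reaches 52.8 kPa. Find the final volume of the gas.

287 L

T₁ = P₁V₁/(nR) = 282×53.8/(3.71×8.314) = 492 K.
Isothermal: T stays 492 K; PV = const ⇒ V₂ = 287 L, P₂ = 52.8 kPa.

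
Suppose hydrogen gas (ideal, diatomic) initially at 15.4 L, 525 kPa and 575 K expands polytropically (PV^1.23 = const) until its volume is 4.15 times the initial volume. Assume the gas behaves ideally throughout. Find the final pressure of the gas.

Polytropic n=1.23: T₂ = T₁(V₁/V₂)^(n−1) = 575×(0.241)^0.23 = 414 K; P₂ = P₁(V₁/V₂)^n = 91.2 kPa.

91.2 kPa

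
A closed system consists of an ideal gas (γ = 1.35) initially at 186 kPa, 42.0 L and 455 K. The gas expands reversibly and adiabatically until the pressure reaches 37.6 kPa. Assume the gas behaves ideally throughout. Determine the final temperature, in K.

Adiabatic: T₂/T₁ = (P₂/P₁)^((γ−1)/γ) ⇒ T₂ = 455×(0.202)^0.259 = 301 K; V₂ = 137 L.

301 K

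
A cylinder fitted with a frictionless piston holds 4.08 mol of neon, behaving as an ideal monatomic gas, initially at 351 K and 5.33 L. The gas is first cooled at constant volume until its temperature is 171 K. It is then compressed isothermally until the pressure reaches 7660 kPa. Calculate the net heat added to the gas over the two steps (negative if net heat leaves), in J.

-20500 J

P₁ = nRT₁/V₁ = 4.08×8.314×351/5.33 = 2230 kPa.
Step 1 — Isochoric: V stays 5.33 L; P/T = const ⇒ T₂ = 171 K, P₂ = 1090 kPa.
W = 0 (no volume change).
ΔU = nCvΔT = 4.08×12.5×(171−351) = -9160 J.
Q = ΔU = -9160 J.
State after step 1: P = 1090 kPa, V = 5.33 L, T = 171 K.
Step 2 — Isothermal: T stays 171 K; PV = const ⇒ V₂ = 0.757 L, P₂ = 7660 kPa.
ΔU = 0 (ideal gas, T constant).
W = nRT ln(V₂/V₁) = 4.08×8.314×171×ln(0.142) = -11300 J.
Q = ΔU + W = -11300 J.
Net over both steps: W = -11300 J, Q = -20500 J, ΔU = -9160 J.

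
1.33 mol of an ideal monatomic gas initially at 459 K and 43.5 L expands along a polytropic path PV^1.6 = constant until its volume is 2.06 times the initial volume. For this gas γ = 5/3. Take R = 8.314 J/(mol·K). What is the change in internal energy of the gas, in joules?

P₁ = nRT₁/V₁ = 1.33×8.314×459/43.5 = 117 kPa.
Polytropic n=1.6: T₂ = T₁(V₁/V₂)^(n−1) = 459×(0.485)^0.60 = 298 K; P₂ = P₁(V₁/V₂)^n = 36.7 kPa.
For an ideal gas ΔU = nCvΔT with Cv = (3/2)R = 12.5 J/(mol·K).
ΔU = 1.33×12.5×(298−459) = -2680 J.

-2680 J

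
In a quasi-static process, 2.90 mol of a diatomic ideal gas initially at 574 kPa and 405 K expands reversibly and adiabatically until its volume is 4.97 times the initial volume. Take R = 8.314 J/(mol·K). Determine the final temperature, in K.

V₁ = nRT₁/P₁ = 2.90×8.314×405/574 = 17.0 L.
Adiabatic: TV^(γ−1) = const ⇒ T₂ = 405×(0.201)^0.400 = 213 K; PV^γ = const ⇒ P₂ = 60.8 kPa.

213 K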